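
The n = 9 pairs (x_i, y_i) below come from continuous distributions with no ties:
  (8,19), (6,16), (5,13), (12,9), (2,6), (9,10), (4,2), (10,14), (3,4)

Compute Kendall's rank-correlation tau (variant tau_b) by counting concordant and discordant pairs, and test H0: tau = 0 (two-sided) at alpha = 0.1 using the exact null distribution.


Step 1: Enumerate the 36 unordered pairs (i,j) with i<j and classify each by sign(x_j-x_i) * sign(y_j-y_i).
  (1,2):dx=-2,dy=-3->C; (1,3):dx=-3,dy=-6->C; (1,4):dx=+4,dy=-10->D; (1,5):dx=-6,dy=-13->C
  (1,6):dx=+1,dy=-9->D; (1,7):dx=-4,dy=-17->C; (1,8):dx=+2,dy=-5->D; (1,9):dx=-5,dy=-15->C
  (2,3):dx=-1,dy=-3->C; (2,4):dx=+6,dy=-7->D; (2,5):dx=-4,dy=-10->C; (2,6):dx=+3,dy=-6->D
  (2,7):dx=-2,dy=-14->C; (2,8):dx=+4,dy=-2->D; (2,9):dx=-3,dy=-12->C; (3,4):dx=+7,dy=-4->D
  (3,5):dx=-3,dy=-7->C; (3,6):dx=+4,dy=-3->D; (3,7):dx=-1,dy=-11->C; (3,8):dx=+5,dy=+1->C
  (3,9):dx=-2,dy=-9->C; (4,5):dx=-10,dy=-3->C; (4,6):dx=-3,dy=+1->D; (4,7):dx=-8,dy=-7->C
  (4,8):dx=-2,dy=+5->D; (4,9):dx=-9,dy=-5->C; (5,6):dx=+7,dy=+4->C; (5,7):dx=+2,dy=-4->D
  (5,8):dx=+8,dy=+8->C; (5,9):dx=+1,dy=-2->D; (6,7):dx=-5,dy=-8->C; (6,8):dx=+1,dy=+4->C
  (6,9):dx=-6,dy=-6->C; (7,8):dx=+6,dy=+12->C; (7,9):dx=-1,dy=+2->D; (8,9):dx=-7,dy=-10->C
Step 2: C = 23, D = 13, total pairs = 36.
Step 3: tau = (C - D)/(n(n-1)/2) = (23 - 13)/36 = 0.277778.
Step 4: Exact two-sided p-value (enumerate n! = 362880 permutations of y under H0): p = 0.358488.
Step 5: alpha = 0.1. fail to reject H0.

tau_b = 0.2778 (C=23, D=13), p = 0.358488, fail to reject H0.


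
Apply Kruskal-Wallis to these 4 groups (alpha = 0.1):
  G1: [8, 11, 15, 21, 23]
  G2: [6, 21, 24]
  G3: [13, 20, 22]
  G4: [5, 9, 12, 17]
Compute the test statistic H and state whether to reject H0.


Step 1: Combine all N = 15 observations and assign midranks.
sorted (value, group, rank): (5,G4,1), (6,G2,2), (8,G1,3), (9,G4,4), (11,G1,5), (12,G4,6), (13,G3,7), (15,G1,8), (17,G4,9), (20,G3,10), (21,G1,11.5), (21,G2,11.5), (22,G3,13), (23,G1,14), (24,G2,15)
Step 2: Sum ranks within each group.
R_1 = 41.5 (n_1 = 5)
R_2 = 28.5 (n_2 = 3)
R_3 = 30 (n_3 = 3)
R_4 = 20 (n_4 = 4)
Step 3: H = 12/(N(N+1)) * sum(R_i^2/n_i) - 3(N+1)
     = 12/(15*16) * (41.5^2/5 + 28.5^2/3 + 30^2/3 + 20^2/4) - 3*16
     = 0.050000 * 1015.2 - 48
     = 2.760000.
Step 4: Ties present; correction factor C = 1 - 6/(15^3 - 15) = 0.998214. Corrected H = 2.760000 / 0.998214 = 2.764937.
Step 5: Under H0, H ~ chi^2(3); p-value = 0.429304.
Step 6: alpha = 0.1. fail to reject H0.

H = 2.7649, df = 3, p = 0.429304, fail to reject H0.


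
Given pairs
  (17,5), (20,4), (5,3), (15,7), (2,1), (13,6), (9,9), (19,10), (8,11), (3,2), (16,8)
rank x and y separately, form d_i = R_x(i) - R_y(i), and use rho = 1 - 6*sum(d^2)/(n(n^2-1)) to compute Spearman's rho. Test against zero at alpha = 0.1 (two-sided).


Step 1: Rank x and y separately (midranks; no ties here).
rank(x): 17->9, 20->11, 5->3, 15->7, 2->1, 13->6, 9->5, 19->10, 8->4, 3->2, 16->8
rank(y): 5->5, 4->4, 3->3, 7->7, 1->1, 6->6, 9->9, 10->10, 11->11, 2->2, 8->8
Step 2: d_i = R_x(i) - R_y(i); compute d_i^2.
  (9-5)^2=16, (11-4)^2=49, (3-3)^2=0, (7-7)^2=0, (1-1)^2=0, (6-6)^2=0, (5-9)^2=16, (10-10)^2=0, (4-11)^2=49, (2-2)^2=0, (8-8)^2=0
sum(d^2) = 130.
Step 3: rho = 1 - 6*130 / (11*(11^2 - 1)) = 1 - 780/1320 = 0.409091.
Step 4: Under H0, t = rho * sqrt((n-2)/(1-rho^2)) = 1.3450 ~ t(9).
Step 5: Two-sided p-value from the t-distribution with 9 df = 0.211545.
Step 6: alpha = 0.1. fail to reject H0.

rho = 0.4091, p = 0.211545, fail to reject H0 at alpha = 0.1.


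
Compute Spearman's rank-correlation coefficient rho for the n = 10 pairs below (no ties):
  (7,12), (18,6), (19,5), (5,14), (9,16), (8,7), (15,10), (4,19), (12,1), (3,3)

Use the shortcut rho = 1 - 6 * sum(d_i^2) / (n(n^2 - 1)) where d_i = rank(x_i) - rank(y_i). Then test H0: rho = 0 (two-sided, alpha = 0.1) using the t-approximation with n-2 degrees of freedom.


Step 1: Rank x and y separately (midranks; no ties here).
rank(x): 7->4, 18->9, 19->10, 5->3, 9->6, 8->5, 15->8, 4->2, 12->7, 3->1
rank(y): 12->7, 6->4, 5->3, 14->8, 16->9, 7->5, 10->6, 19->10, 1->1, 3->2
Step 2: d_i = R_x(i) - R_y(i); compute d_i^2.
  (4-7)^2=9, (9-4)^2=25, (10-3)^2=49, (3-8)^2=25, (6-9)^2=9, (5-5)^2=0, (8-6)^2=4, (2-10)^2=64, (7-1)^2=36, (1-2)^2=1
sum(d^2) = 222.
Step 3: rho = 1 - 6*222 / (10*(10^2 - 1)) = 1 - 1332/990 = -0.345455.
Step 4: Under H0, t = rho * sqrt((n-2)/(1-rho^2)) = -1.0412 ~ t(8).
Step 5: Two-sided p-value from the t-distribution with 8 df = 0.328227.
Step 6: alpha = 0.1. fail to reject H0.

rho = -0.3455, p = 0.328227, fail to reject H0 at alpha = 0.1.


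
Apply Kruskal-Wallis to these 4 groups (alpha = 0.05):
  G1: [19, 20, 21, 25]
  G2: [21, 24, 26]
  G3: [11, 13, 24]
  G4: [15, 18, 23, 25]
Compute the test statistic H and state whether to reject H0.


Step 1: Combine all N = 14 observations and assign midranks.
sorted (value, group, rank): (11,G3,1), (13,G3,2), (15,G4,3), (18,G4,4), (19,G1,5), (20,G1,6), (21,G1,7.5), (21,G2,7.5), (23,G4,9), (24,G2,10.5), (24,G3,10.5), (25,G1,12.5), (25,G4,12.5), (26,G2,14)
Step 2: Sum ranks within each group.
R_1 = 31 (n_1 = 4)
R_2 = 32 (n_2 = 3)
R_3 = 13.5 (n_3 = 3)
R_4 = 28.5 (n_4 = 4)
Step 3: H = 12/(N(N+1)) * sum(R_i^2/n_i) - 3(N+1)
     = 12/(14*15) * (31^2/4 + 32^2/3 + 13.5^2/3 + 28.5^2/4) - 3*15
     = 0.057143 * 845.396 - 45
     = 3.308333.
Step 4: Ties present; correction factor C = 1 - 18/(14^3 - 14) = 0.993407. Corrected H = 3.308333 / 0.993407 = 3.330291.
Step 5: Under H0, H ~ chi^2(3); p-value = 0.343449.
Step 6: alpha = 0.05. fail to reject H0.

H = 3.3303, df = 3, p = 0.343449, fail to reject H0.


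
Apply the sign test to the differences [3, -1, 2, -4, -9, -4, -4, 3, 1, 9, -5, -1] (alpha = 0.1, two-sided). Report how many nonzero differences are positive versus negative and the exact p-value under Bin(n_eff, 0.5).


Step 1: Discard zero differences. Original n = 12; n_eff = number of nonzero differences = 12.
Nonzero differences (with sign): +3, -1, +2, -4, -9, -4, -4, +3, +1, +9, -5, -1
Step 2: Count signs: positive = 5, negative = 7.
Step 3: Under H0: P(positive) = 0.5, so the number of positives S ~ Bin(12, 0.5).
Step 4: Two-sided exact p-value = sum of Bin(12,0.5) probabilities at or below the observed probability = 0.774414.
Step 5: alpha = 0.1. fail to reject H0.

n_eff = 12, pos = 5, neg = 7, p = 0.774414, fail to reject H0.


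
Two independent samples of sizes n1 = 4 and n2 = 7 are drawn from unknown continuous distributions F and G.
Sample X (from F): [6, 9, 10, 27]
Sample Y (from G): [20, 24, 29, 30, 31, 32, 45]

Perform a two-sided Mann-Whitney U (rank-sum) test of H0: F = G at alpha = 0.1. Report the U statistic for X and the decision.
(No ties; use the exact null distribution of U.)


Step 1: Combine and sort all 11 observations; assign midranks.
sorted (value, group): (6,X), (9,X), (10,X), (20,Y), (24,Y), (27,X), (29,Y), (30,Y), (31,Y), (32,Y), (45,Y)
ranks: 6->1, 9->2, 10->3, 20->4, 24->5, 27->6, 29->7, 30->8, 31->9, 32->10, 45->11
Step 2: Rank sum for X: R1 = 1 + 2 + 3 + 6 = 12.
Step 3: U_X = R1 - n1(n1+1)/2 = 12 - 4*5/2 = 12 - 10 = 2.
       U_Y = n1*n2 - U_X = 28 - 2 = 26.
Step 4: No ties, so the exact null distribution of U (based on enumerating the C(11,4) = 330 equally likely rank assignments) gives the two-sided p-value.
Step 5: p-value = 0.024242; compare to alpha = 0.1. reject H0.

U_X = 2, p = 0.024242, reject H0 at alpha = 0.1.


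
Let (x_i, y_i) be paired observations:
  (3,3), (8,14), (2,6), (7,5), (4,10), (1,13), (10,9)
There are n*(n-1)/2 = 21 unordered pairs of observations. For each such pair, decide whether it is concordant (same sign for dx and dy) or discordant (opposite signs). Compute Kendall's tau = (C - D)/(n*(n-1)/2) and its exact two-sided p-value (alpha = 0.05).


Step 1: Enumerate the 21 unordered pairs (i,j) with i<j and classify each by sign(x_j-x_i) * sign(y_j-y_i).
  (1,2):dx=+5,dy=+11->C; (1,3):dx=-1,dy=+3->D; (1,4):dx=+4,dy=+2->C; (1,5):dx=+1,dy=+7->C
  (1,6):dx=-2,dy=+10->D; (1,7):dx=+7,dy=+6->C; (2,3):dx=-6,dy=-8->C; (2,4):dx=-1,dy=-9->C
  (2,5):dx=-4,dy=-4->C; (2,6):dx=-7,dy=-1->C; (2,7):dx=+2,dy=-5->D; (3,4):dx=+5,dy=-1->D
  (3,5):dx=+2,dy=+4->C; (3,6):dx=-1,dy=+7->D; (3,7):dx=+8,dy=+3->C; (4,5):dx=-3,dy=+5->D
  (4,6):dx=-6,dy=+8->D; (4,7):dx=+3,dy=+4->C; (5,6):dx=-3,dy=+3->D; (5,7):dx=+6,dy=-1->D
  (6,7):dx=+9,dy=-4->D
Step 2: C = 11, D = 10, total pairs = 21.
Step 3: tau = (C - D)/(n(n-1)/2) = (11 - 10)/21 = 0.047619.
Step 4: Exact two-sided p-value (enumerate n! = 5040 permutations of y under H0): p = 1.000000.
Step 5: alpha = 0.05. fail to reject H0.

tau_b = 0.0476 (C=11, D=10), p = 1.000000, fail to reject H0.


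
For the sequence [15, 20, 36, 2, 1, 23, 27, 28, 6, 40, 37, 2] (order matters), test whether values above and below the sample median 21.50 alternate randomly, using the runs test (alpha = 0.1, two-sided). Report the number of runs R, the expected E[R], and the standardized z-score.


Step 1: Compute median = 21.50; label A = above, B = below.
Labels in order: BBABBAAABAAB  (n_A = 6, n_B = 6)
Step 2: Count runs R = 7.
Step 3: Under H0 (random ordering), E[R] = 2*n_A*n_B/(n_A+n_B) + 1 = 2*6*6/12 + 1 = 7.0000.
        Var[R] = 2*n_A*n_B*(2*n_A*n_B - n_A - n_B) / ((n_A+n_B)^2 * (n_A+n_B-1)) = 4320/1584 = 2.7273.
        SD[R] = 1.6514.
Step 4: R = E[R], so z = 0 with no continuity correction.
Step 5: Two-sided p-value via normal approximation = 2*(1 - Phi(|z|)) = 1.000000.
Step 6: alpha = 0.1. fail to reject H0.

R = 7, z = 0.0000, p = 1.000000, fail to reject H0.


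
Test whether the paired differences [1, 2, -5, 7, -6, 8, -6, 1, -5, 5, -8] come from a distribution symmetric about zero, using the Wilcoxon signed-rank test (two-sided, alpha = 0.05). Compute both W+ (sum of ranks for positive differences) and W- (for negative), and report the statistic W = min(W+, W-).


Step 1: Drop any zero differences (none here) and take |d_i|.
|d| = [1, 2, 5, 7, 6, 8, 6, 1, 5, 5, 8]
Step 2: Midrank |d_i| (ties get averaged ranks).
ranks: |1|->1.5, |2|->3, |5|->5, |7|->9, |6|->7.5, |8|->10.5, |6|->7.5, |1|->1.5, |5|->5, |5|->5, |8|->10.5
Step 3: Attach original signs; sum ranks with positive sign and with negative sign.
W+ = 1.5 + 3 + 9 + 10.5 + 1.5 + 5 = 30.5
W- = 5 + 7.5 + 7.5 + 5 + 10.5 = 35.5
(Check: W+ + W- = 66 should equal n(n+1)/2 = 66.)
Step 4: Test statistic W = min(W+, W-) = 30.5.
Step 5: Ties in |d|, so use the tie-corrected normal approximation.
        E[W] = n(n+1)/4 = 11*12/4 = 33.
        Tie groups: |d|=1 (t=2), |d|=5 (t=3), |d|=6 (t=2), |d|=8 (t=2); sum(t^3 - t) = 42.
        Var[W] = n(n+1)(2n+1)/24 - sum(t^3-t)/48 = 3036/24 - 42/48 = 125.625.
        z = (W - E[W]) / sqrt(Var[W]) = (30.5 - 33) / 11.2083 = -0.2230.
        Two-sided p = 2*Phi(z) = 0.823497.
Step 6: alpha = 0.05. fail to reject H0.

W+ = 30.5, W- = 35.5, W = min = 30.5, p = 0.823497, fail to reject H0.


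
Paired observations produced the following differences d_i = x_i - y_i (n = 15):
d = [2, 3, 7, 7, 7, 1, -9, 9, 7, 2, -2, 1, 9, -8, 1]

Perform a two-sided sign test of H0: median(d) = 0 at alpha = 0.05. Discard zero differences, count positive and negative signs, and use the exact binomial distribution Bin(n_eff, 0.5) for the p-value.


Step 1: Discard zero differences. Original n = 15; n_eff = number of nonzero differences = 15.
Nonzero differences (with sign): +2, +3, +7, +7, +7, +1, -9, +9, +7, +2, -2, +1, +9, -8, +1
Step 2: Count signs: positive = 12, negative = 3.
Step 3: Under H0: P(positive) = 0.5, so the number of positives S ~ Bin(15, 0.5).
Step 4: Two-sided exact p-value = sum of Bin(15,0.5) probabilities at or below the observed probability = 0.035156.
Step 5: alpha = 0.05. reject H0.

n_eff = 15, pos = 12, neg = 3, p = 0.035156, reject H0.


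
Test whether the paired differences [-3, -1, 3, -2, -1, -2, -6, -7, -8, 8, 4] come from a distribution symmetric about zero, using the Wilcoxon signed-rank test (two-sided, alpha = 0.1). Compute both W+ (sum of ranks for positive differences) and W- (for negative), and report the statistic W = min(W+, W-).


Step 1: Drop any zero differences (none here) and take |d_i|.
|d| = [3, 1, 3, 2, 1, 2, 6, 7, 8, 8, 4]
Step 2: Midrank |d_i| (ties get averaged ranks).
ranks: |3|->5.5, |1|->1.5, |3|->5.5, |2|->3.5, |1|->1.5, |2|->3.5, |6|->8, |7|->9, |8|->10.5, |8|->10.5, |4|->7
Step 3: Attach original signs; sum ranks with positive sign and with negative sign.
W+ = 5.5 + 10.5 + 7 = 23
W- = 5.5 + 1.5 + 3.5 + 1.5 + 3.5 + 8 + 9 + 10.5 = 43
(Check: W+ + W- = 66 should equal n(n+1)/2 = 66.)
Step 4: Test statistic W = min(W+, W-) = 23.
Step 5: Ties in |d|, so use the tie-corrected normal approximation.
        E[W] = n(n+1)/4 = 11*12/4 = 33.
        Tie groups: |d|=1 (t=2), |d|=2 (t=2), |d|=3 (t=2), |d|=8 (t=2); sum(t^3 - t) = 24.
        Var[W] = n(n+1)(2n+1)/24 - sum(t^3-t)/48 = 3036/24 - 24/48 = 126.
        z = (W - E[W]) / sqrt(Var[W]) = (23 - 33) / 11.2250 = -0.8909.
        Two-sided p = 2*Phi(z) = 0.372998.
Step 6: alpha = 0.1. fail to reject H0.

W+ = 23, W- = 43, W = min = 23, p = 0.372998, fail to reject H0.


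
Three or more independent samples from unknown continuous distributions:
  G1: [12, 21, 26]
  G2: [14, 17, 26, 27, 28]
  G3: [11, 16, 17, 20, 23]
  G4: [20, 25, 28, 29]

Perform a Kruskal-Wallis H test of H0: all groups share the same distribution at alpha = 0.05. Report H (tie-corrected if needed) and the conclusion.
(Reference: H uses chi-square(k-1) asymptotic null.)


Step 1: Combine all N = 17 observations and assign midranks.
sorted (value, group, rank): (11,G3,1), (12,G1,2), (14,G2,3), (16,G3,4), (17,G2,5.5), (17,G3,5.5), (20,G3,7.5), (20,G4,7.5), (21,G1,9), (23,G3,10), (25,G4,11), (26,G1,12.5), (26,G2,12.5), (27,G2,14), (28,G2,15.5), (28,G4,15.5), (29,G4,17)
Step 2: Sum ranks within each group.
R_1 = 23.5 (n_1 = 3)
R_2 = 50.5 (n_2 = 5)
R_3 = 28 (n_3 = 5)
R_4 = 51 (n_4 = 4)
Step 3: H = 12/(N(N+1)) * sum(R_i^2/n_i) - 3(N+1)
     = 12/(17*18) * (23.5^2/3 + 50.5^2/5 + 28^2/5 + 51^2/4) - 3*18
     = 0.039216 * 1501.18 - 54
     = 4.869935.
Step 4: Ties present; correction factor C = 1 - 24/(17^3 - 17) = 0.995098. Corrected H = 4.869935 / 0.995098 = 4.893924.
Step 5: Under H0, H ~ chi^2(3); p-value = 0.179731.
Step 6: alpha = 0.05. fail to reject H0.

H = 4.8939, df = 3, p = 0.179731, fail to reject H0.


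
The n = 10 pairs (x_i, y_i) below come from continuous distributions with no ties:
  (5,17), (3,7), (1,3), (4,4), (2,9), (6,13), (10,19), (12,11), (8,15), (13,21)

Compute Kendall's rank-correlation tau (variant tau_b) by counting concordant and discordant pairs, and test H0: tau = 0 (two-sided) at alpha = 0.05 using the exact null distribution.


Step 1: Enumerate the 45 unordered pairs (i,j) with i<j and classify each by sign(x_j-x_i) * sign(y_j-y_i).
  (1,2):dx=-2,dy=-10->C; (1,3):dx=-4,dy=-14->C; (1,4):dx=-1,dy=-13->C; (1,5):dx=-3,dy=-8->C
  (1,6):dx=+1,dy=-4->D; (1,7):dx=+5,dy=+2->C; (1,8):dx=+7,dy=-6->D; (1,9):dx=+3,dy=-2->D
  (1,10):dx=+8,dy=+4->C; (2,3):dx=-2,dy=-4->C; (2,4):dx=+1,dy=-3->D; (2,5):dx=-1,dy=+2->D
  (2,6):dx=+3,dy=+6->C; (2,7):dx=+7,dy=+12->C; (2,8):dx=+9,dy=+4->C; (2,9):dx=+5,dy=+8->C
  (2,10):dx=+10,dy=+14->C; (3,4):dx=+3,dy=+1->C; (3,5):dx=+1,dy=+6->C; (3,6):dx=+5,dy=+10->C
  (3,7):dx=+9,dy=+16->C; (3,8):dx=+11,dy=+8->C; (3,9):dx=+7,dy=+12->C; (3,10):dx=+12,dy=+18->C
  (4,5):dx=-2,dy=+5->D; (4,6):dx=+2,dy=+9->C; (4,7):dx=+6,dy=+15->C; (4,8):dx=+8,dy=+7->C
  (4,9):dx=+4,dy=+11->C; (4,10):dx=+9,dy=+17->C; (5,6):dx=+4,dy=+4->C; (5,7):dx=+8,dy=+10->C
  (5,8):dx=+10,dy=+2->C; (5,9):dx=+6,dy=+6->C; (5,10):dx=+11,dy=+12->C; (6,7):dx=+4,dy=+6->C
  (6,8):dx=+6,dy=-2->D; (6,9):dx=+2,dy=+2->C; (6,10):dx=+7,dy=+8->C; (7,8):dx=+2,dy=-8->D
  (7,9):dx=-2,dy=-4->C; (7,10):dx=+3,dy=+2->C; (8,9):dx=-4,dy=+4->D; (8,10):dx=+1,dy=+10->C
  (9,10):dx=+5,dy=+6->C
Step 2: C = 36, D = 9, total pairs = 45.
Step 3: tau = (C - D)/(n(n-1)/2) = (36 - 9)/45 = 0.600000.
Step 4: Exact two-sided p-value (enumerate n! = 3628800 permutations of y under H0): p = 0.016666.
Step 5: alpha = 0.05. reject H0.

tau_b = 0.6000 (C=36, D=9), p = 0.016666, reject H0.


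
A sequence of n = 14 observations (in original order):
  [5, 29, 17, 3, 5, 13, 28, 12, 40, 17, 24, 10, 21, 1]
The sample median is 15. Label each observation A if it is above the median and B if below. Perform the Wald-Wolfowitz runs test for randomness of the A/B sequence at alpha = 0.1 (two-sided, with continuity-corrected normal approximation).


Step 1: Compute median = 15; label A = above, B = below.
Labels in order: BAABBBABAAABAB  (n_A = 7, n_B = 7)
Step 2: Count runs R = 9.
Step 3: Under H0 (random ordering), E[R] = 2*n_A*n_B/(n_A+n_B) + 1 = 2*7*7/14 + 1 = 8.0000.
        Var[R] = 2*n_A*n_B*(2*n_A*n_B - n_A - n_B) / ((n_A+n_B)^2 * (n_A+n_B-1)) = 8232/2548 = 3.2308.
        SD[R] = 1.7974.
Step 4: Continuity-corrected z = (R - 0.5 - E[R]) / SD[R] = (9 - 0.5 - 8.0000) / 1.7974 = 0.2782.
Step 5: Two-sided p-value via normal approximation = 2*(1 - Phi(|z|)) = 0.780879.
Step 6: alpha = 0.1. fail to reject H0.

R = 9, z = 0.2782, p = 0.780879, fail to reject H0.


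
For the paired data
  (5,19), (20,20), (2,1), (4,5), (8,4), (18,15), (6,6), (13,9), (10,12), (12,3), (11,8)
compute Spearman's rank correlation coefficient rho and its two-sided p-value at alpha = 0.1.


Step 1: Rank x and y separately (midranks; no ties here).
rank(x): 5->3, 20->11, 2->1, 4->2, 8->5, 18->10, 6->4, 13->9, 10->6, 12->8, 11->7
rank(y): 19->10, 20->11, 1->1, 5->4, 4->3, 15->9, 6->5, 9->7, 12->8, 3->2, 8->6
Step 2: d_i = R_x(i) - R_y(i); compute d_i^2.
  (3-10)^2=49, (11-11)^2=0, (1-1)^2=0, (2-4)^2=4, (5-3)^2=4, (10-9)^2=1, (4-5)^2=1, (9-7)^2=4, (6-8)^2=4, (8-2)^2=36, (7-6)^2=1
sum(d^2) = 104.
Step 3: rho = 1 - 6*104 / (11*(11^2 - 1)) = 1 - 624/1320 = 0.527273.
Step 4: Under H0, t = rho * sqrt((n-2)/(1-rho^2)) = 1.8616 ~ t(9).
Step 5: Two-sided p-value from the t-distribution with 9 df = 0.095565.
Step 6: alpha = 0.1. reject H0.

rho = 0.5273, p = 0.095565, reject H0 at alpha = 0.1.


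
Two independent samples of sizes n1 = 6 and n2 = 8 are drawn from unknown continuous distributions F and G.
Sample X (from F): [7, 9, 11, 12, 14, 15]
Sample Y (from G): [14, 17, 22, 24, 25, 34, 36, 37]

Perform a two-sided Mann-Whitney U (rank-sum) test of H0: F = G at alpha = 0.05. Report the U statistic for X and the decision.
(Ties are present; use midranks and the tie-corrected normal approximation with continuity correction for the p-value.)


Step 1: Combine and sort all 14 observations; assign midranks.
sorted (value, group): (7,X), (9,X), (11,X), (12,X), (14,X), (14,Y), (15,X), (17,Y), (22,Y), (24,Y), (25,Y), (34,Y), (36,Y), (37,Y)
ranks: 7->1, 9->2, 11->3, 12->4, 14->5.5, 14->5.5, 15->7, 17->8, 22->9, 24->10, 25->11, 34->12, 36->13, 37->14
Step 2: Rank sum for X: R1 = 1 + 2 + 3 + 4 + 5.5 + 7 = 22.5.
Step 3: U_X = R1 - n1(n1+1)/2 = 22.5 - 6*7/2 = 22.5 - 21 = 1.5.
       U_Y = n1*n2 - U_X = 48 - 1.5 = 46.5.
Step 4: Ties are present, so use the tie-corrected normal approximation (with continuity correction) for the p-value.
Step 5: p-value = 0.004465; compare to alpha = 0.05. reject H0.

U_X = 1.5, p = 0.004465, reject H0 at alpha = 0.05.


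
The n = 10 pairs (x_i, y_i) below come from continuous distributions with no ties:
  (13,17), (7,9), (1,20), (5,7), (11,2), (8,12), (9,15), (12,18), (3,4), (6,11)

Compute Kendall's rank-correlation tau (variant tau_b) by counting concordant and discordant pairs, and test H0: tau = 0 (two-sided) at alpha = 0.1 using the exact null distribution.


Step 1: Enumerate the 45 unordered pairs (i,j) with i<j and classify each by sign(x_j-x_i) * sign(y_j-y_i).
  (1,2):dx=-6,dy=-8->C; (1,3):dx=-12,dy=+3->D; (1,4):dx=-8,dy=-10->C; (1,5):dx=-2,dy=-15->C
  (1,6):dx=-5,dy=-5->C; (1,7):dx=-4,dy=-2->C; (1,8):dx=-1,dy=+1->D; (1,9):dx=-10,dy=-13->C
  (1,10):dx=-7,dy=-6->C; (2,3):dx=-6,dy=+11->D; (2,4):dx=-2,dy=-2->C; (2,5):dx=+4,dy=-7->D
  (2,6):dx=+1,dy=+3->C; (2,7):dx=+2,dy=+6->C; (2,8):dx=+5,dy=+9->C; (2,9):dx=-4,dy=-5->C
  (2,10):dx=-1,dy=+2->D; (3,4):dx=+4,dy=-13->D; (3,5):dx=+10,dy=-18->D; (3,6):dx=+7,dy=-8->D
  (3,7):dx=+8,dy=-5->D; (3,8):dx=+11,dy=-2->D; (3,9):dx=+2,dy=-16->D; (3,10):dx=+5,dy=-9->D
  (4,5):dx=+6,dy=-5->D; (4,6):dx=+3,dy=+5->C; (4,7):dx=+4,dy=+8->C; (4,8):dx=+7,dy=+11->C
  (4,9):dx=-2,dy=-3->C; (4,10):dx=+1,dy=+4->C; (5,6):dx=-3,dy=+10->D; (5,7):dx=-2,dy=+13->D
  (5,8):dx=+1,dy=+16->C; (5,9):dx=-8,dy=+2->D; (5,10):dx=-5,dy=+9->D; (6,7):dx=+1,dy=+3->C
  (6,8):dx=+4,dy=+6->C; (6,9):dx=-5,dy=-8->C; (6,10):dx=-2,dy=-1->C; (7,8):dx=+3,dy=+3->C
  (7,9):dx=-6,dy=-11->C; (7,10):dx=-3,dy=-4->C; (8,9):dx=-9,dy=-14->C; (8,10):dx=-6,dy=-7->C
  (9,10):dx=+3,dy=+7->C
Step 2: C = 28, D = 17, total pairs = 45.
Step 3: tau = (C - D)/(n(n-1)/2) = (28 - 17)/45 = 0.244444.
Step 4: Exact two-sided p-value (enumerate n! = 3628800 permutations of y under H0): p = 0.380720.
Step 5: alpha = 0.1. fail to reject H0.

tau_b = 0.2444 (C=28, D=17), p = 0.380720, fail to reject H0.


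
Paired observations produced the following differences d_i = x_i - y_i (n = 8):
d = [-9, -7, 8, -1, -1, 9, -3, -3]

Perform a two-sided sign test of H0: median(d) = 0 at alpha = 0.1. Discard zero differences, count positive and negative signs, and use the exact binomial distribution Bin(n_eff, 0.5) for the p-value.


Step 1: Discard zero differences. Original n = 8; n_eff = number of nonzero differences = 8.
Nonzero differences (with sign): -9, -7, +8, -1, -1, +9, -3, -3
Step 2: Count signs: positive = 2, negative = 6.
Step 3: Under H0: P(positive) = 0.5, so the number of positives S ~ Bin(8, 0.5).
Step 4: Two-sided exact p-value = sum of Bin(8,0.5) probabilities at or below the observed probability = 0.289062.
Step 5: alpha = 0.1. fail to reject H0.

n_eff = 8, pos = 2, neg = 6, p = 0.289062, fail to reject H0.


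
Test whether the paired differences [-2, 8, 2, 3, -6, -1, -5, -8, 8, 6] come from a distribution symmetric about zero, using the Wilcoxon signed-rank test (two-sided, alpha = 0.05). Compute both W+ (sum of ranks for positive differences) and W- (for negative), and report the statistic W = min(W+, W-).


Step 1: Drop any zero differences (none here) and take |d_i|.
|d| = [2, 8, 2, 3, 6, 1, 5, 8, 8, 6]
Step 2: Midrank |d_i| (ties get averaged ranks).
ranks: |2|->2.5, |8|->9, |2|->2.5, |3|->4, |6|->6.5, |1|->1, |5|->5, |8|->9, |8|->9, |6|->6.5
Step 3: Attach original signs; sum ranks with positive sign and with negative sign.
W+ = 9 + 2.5 + 4 + 9 + 6.5 = 31
W- = 2.5 + 6.5 + 1 + 5 + 9 = 24
(Check: W+ + W- = 55 should equal n(n+1)/2 = 55.)
Step 4: Test statistic W = min(W+, W-) = 24.
Step 5: Ties in |d|, so use the tie-corrected normal approximation.
        E[W] = n(n+1)/4 = 10*11/4 = 27.5.
        Tie groups: |d|=2 (t=2), |d|=6 (t=2), |d|=8 (t=3); sum(t^3 - t) = 36.
        Var[W] = n(n+1)(2n+1)/24 - sum(t^3-t)/48 = 2310/24 - 36/48 = 95.5.
        z = (W - E[W]) / sqrt(Var[W]) = (24 - 27.5) / 9.7724 = -0.3582.
        Two-sided p = 2*Phi(z) = 0.720230.
Step 6: alpha = 0.05. fail to reject H0.

W+ = 31, W- = 24, W = min = 24, p = 0.720230, fail to reject H0.


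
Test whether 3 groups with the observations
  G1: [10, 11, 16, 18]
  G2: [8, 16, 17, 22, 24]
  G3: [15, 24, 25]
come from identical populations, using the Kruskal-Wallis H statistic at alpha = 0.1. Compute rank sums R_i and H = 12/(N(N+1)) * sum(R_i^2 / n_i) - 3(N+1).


Step 1: Combine all N = 12 observations and assign midranks.
sorted (value, group, rank): (8,G2,1), (10,G1,2), (11,G1,3), (15,G3,4), (16,G1,5.5), (16,G2,5.5), (17,G2,7), (18,G1,8), (22,G2,9), (24,G2,10.5), (24,G3,10.5), (25,G3,12)
Step 2: Sum ranks within each group.
R_1 = 18.5 (n_1 = 4)
R_2 = 33 (n_2 = 5)
R_3 = 26.5 (n_3 = 3)
Step 3: H = 12/(N(N+1)) * sum(R_i^2/n_i) - 3(N+1)
     = 12/(12*13) * (18.5^2/4 + 33^2/5 + 26.5^2/3) - 3*13
     = 0.076923 * 537.446 - 39
     = 2.341987.
Step 4: Ties present; correction factor C = 1 - 12/(12^3 - 12) = 0.993007. Corrected H = 2.341987 / 0.993007 = 2.358480.
Step 5: Under H0, H ~ chi^2(2); p-value = 0.307512.
Step 6: alpha = 0.1. fail to reject H0.

H = 2.3585, df = 2, p = 0.307512, fail to reject H0.


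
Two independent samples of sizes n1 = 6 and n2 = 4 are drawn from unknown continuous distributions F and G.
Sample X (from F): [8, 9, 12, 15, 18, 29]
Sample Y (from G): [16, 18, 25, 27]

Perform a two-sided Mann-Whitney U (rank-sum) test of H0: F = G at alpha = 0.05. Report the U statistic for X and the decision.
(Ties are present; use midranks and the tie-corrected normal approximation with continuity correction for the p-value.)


Step 1: Combine and sort all 10 observations; assign midranks.
sorted (value, group): (8,X), (9,X), (12,X), (15,X), (16,Y), (18,X), (18,Y), (25,Y), (27,Y), (29,X)
ranks: 8->1, 9->2, 12->3, 15->4, 16->5, 18->6.5, 18->6.5, 25->8, 27->9, 29->10
Step 2: Rank sum for X: R1 = 1 + 2 + 3 + 4 + 6.5 + 10 = 26.5.
Step 3: U_X = R1 - n1(n1+1)/2 = 26.5 - 6*7/2 = 26.5 - 21 = 5.5.
       U_Y = n1*n2 - U_X = 24 - 5.5 = 18.5.
Step 4: Ties are present, so use the tie-corrected normal approximation (with continuity correction) for the p-value.
Step 5: p-value = 0.199458; compare to alpha = 0.05. fail to reject H0.

U_X = 5.5, p = 0.199458, fail to reject H0 at alpha = 0.05.


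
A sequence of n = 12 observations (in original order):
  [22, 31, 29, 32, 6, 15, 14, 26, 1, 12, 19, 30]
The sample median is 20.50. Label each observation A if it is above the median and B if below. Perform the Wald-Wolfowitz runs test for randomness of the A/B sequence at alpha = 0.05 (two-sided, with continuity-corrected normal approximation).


Step 1: Compute median = 20.50; label A = above, B = below.
Labels in order: AAAABBBABBBA  (n_A = 6, n_B = 6)
Step 2: Count runs R = 5.
Step 3: Under H0 (random ordering), E[R] = 2*n_A*n_B/(n_A+n_B) + 1 = 2*6*6/12 + 1 = 7.0000.
        Var[R] = 2*n_A*n_B*(2*n_A*n_B - n_A - n_B) / ((n_A+n_B)^2 * (n_A+n_B-1)) = 4320/1584 = 2.7273.
        SD[R] = 1.6514.
Step 4: Continuity-corrected z = (R + 0.5 - E[R]) / SD[R] = (5 + 0.5 - 7.0000) / 1.6514 = -0.9083.
Step 5: Two-sided p-value via normal approximation = 2*(1 - Phi(|z|)) = 0.363722.
Step 6: alpha = 0.05. fail to reject H0.

R = 5, z = -0.9083, p = 0.363722, fail to reject H0.


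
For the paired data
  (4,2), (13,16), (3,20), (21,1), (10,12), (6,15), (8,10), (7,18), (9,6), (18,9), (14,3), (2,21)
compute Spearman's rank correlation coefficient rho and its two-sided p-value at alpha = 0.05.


Step 1: Rank x and y separately (midranks; no ties here).
rank(x): 4->3, 13->9, 3->2, 21->12, 10->8, 6->4, 8->6, 7->5, 9->7, 18->11, 14->10, 2->1
rank(y): 2->2, 16->9, 20->11, 1->1, 12->7, 15->8, 10->6, 18->10, 6->4, 9->5, 3->3, 21->12
Step 2: d_i = R_x(i) - R_y(i); compute d_i^2.
  (3-2)^2=1, (9-9)^2=0, (2-11)^2=81, (12-1)^2=121, (8-7)^2=1, (4-8)^2=16, (6-6)^2=0, (5-10)^2=25, (7-4)^2=9, (11-5)^2=36, (10-3)^2=49, (1-12)^2=121
sum(d^2) = 460.
Step 3: rho = 1 - 6*460 / (12*(12^2 - 1)) = 1 - 2760/1716 = -0.608392.
Step 4: Under H0, t = rho * sqrt((n-2)/(1-rho^2)) = -2.4242 ~ t(10).
Step 5: Two-sided p-value from the t-distribution with 10 df = 0.035806.
Step 6: alpha = 0.05. reject H0.

rho = -0.6084, p = 0.035806, reject H0 at alpha = 0.05.


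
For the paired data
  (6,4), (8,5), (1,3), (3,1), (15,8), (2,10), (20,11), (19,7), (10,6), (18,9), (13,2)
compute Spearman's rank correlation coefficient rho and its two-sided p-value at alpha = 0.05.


Step 1: Rank x and y separately (midranks; no ties here).
rank(x): 6->4, 8->5, 1->1, 3->3, 15->8, 2->2, 20->11, 19->10, 10->6, 18->9, 13->7
rank(y): 4->4, 5->5, 3->3, 1->1, 8->8, 10->10, 11->11, 7->7, 6->6, 9->9, 2->2
Step 2: d_i = R_x(i) - R_y(i); compute d_i^2.
  (4-4)^2=0, (5-5)^2=0, (1-3)^2=4, (3-1)^2=4, (8-8)^2=0, (2-10)^2=64, (11-11)^2=0, (10-7)^2=9, (6-6)^2=0, (9-9)^2=0, (7-2)^2=25
sum(d^2) = 106.
Step 3: rho = 1 - 6*106 / (11*(11^2 - 1)) = 1 - 636/1320 = 0.518182.
Step 4: Under H0, t = rho * sqrt((n-2)/(1-rho^2)) = 1.8176 ~ t(9).
Step 5: Two-sided p-value from the t-distribution with 9 df = 0.102492.
Step 6: alpha = 0.05. fail to reject H0.

rho = 0.5182, p = 0.102492, fail to reject H0 at alpha = 0.05.


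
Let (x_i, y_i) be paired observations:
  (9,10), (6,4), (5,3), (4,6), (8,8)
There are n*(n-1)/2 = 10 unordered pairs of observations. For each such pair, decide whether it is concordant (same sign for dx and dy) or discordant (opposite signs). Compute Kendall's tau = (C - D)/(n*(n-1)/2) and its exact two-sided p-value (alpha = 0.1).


Step 1: Enumerate the 10 unordered pairs (i,j) with i<j and classify each by sign(x_j-x_i) * sign(y_j-y_i).
  (1,2):dx=-3,dy=-6->C; (1,3):dx=-4,dy=-7->C; (1,4):dx=-5,dy=-4->C; (1,5):dx=-1,dy=-2->C
  (2,3):dx=-1,dy=-1->C; (2,4):dx=-2,dy=+2->D; (2,5):dx=+2,dy=+4->C; (3,4):dx=-1,dy=+3->D
  (3,5):dx=+3,dy=+5->C; (4,5):dx=+4,dy=+2->C
Step 2: C = 8, D = 2, total pairs = 10.
Step 3: tau = (C - D)/(n(n-1)/2) = (8 - 2)/10 = 0.600000.
Step 4: Exact two-sided p-value (enumerate n! = 120 permutations of y under H0): p = 0.233333.
Step 5: alpha = 0.1. fail to reject H0.

tau_b = 0.6000 (C=8, D=2), p = 0.233333, fail to reject H0.


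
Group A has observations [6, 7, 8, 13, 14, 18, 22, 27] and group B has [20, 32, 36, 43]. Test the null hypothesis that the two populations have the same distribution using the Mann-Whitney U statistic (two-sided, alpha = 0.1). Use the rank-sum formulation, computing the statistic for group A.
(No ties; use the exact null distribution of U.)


Step 1: Combine and sort all 12 observations; assign midranks.
sorted (value, group): (6,X), (7,X), (8,X), (13,X), (14,X), (18,X), (20,Y), (22,X), (27,X), (32,Y), (36,Y), (43,Y)
ranks: 6->1, 7->2, 8->3, 13->4, 14->5, 18->6, 20->7, 22->8, 27->9, 32->10, 36->11, 43->12
Step 2: Rank sum for X: R1 = 1 + 2 + 3 + 4 + 5 + 6 + 8 + 9 = 38.
Step 3: U_X = R1 - n1(n1+1)/2 = 38 - 8*9/2 = 38 - 36 = 2.
       U_Y = n1*n2 - U_X = 32 - 2 = 30.
Step 4: No ties, so the exact null distribution of U (based on enumerating the C(12,8) = 495 equally likely rank assignments) gives the two-sided p-value.
Step 5: p-value = 0.016162; compare to alpha = 0.1. reject H0.

U_X = 2, p = 0.016162, reject H0 at alpha = 0.1.


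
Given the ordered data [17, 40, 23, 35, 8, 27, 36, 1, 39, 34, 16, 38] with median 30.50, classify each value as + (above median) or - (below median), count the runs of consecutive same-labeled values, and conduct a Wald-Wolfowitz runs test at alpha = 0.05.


Step 1: Compute median = 30.50; label A = above, B = below.
Labels in order: BABABBABAABA  (n_A = 6, n_B = 6)
Step 2: Count runs R = 10.
Step 3: Under H0 (random ordering), E[R] = 2*n_A*n_B/(n_A+n_B) + 1 = 2*6*6/12 + 1 = 7.0000.
        Var[R] = 2*n_A*n_B*(2*n_A*n_B - n_A - n_B) / ((n_A+n_B)^2 * (n_A+n_B-1)) = 4320/1584 = 2.7273.
        SD[R] = 1.6514.
Step 4: Continuity-corrected z = (R - 0.5 - E[R]) / SD[R] = (10 - 0.5 - 7.0000) / 1.6514 = 1.5138.
Step 5: Two-sided p-value via normal approximation = 2*(1 - Phi(|z|)) = 0.130070.
Step 6: alpha = 0.05. fail to reject H0.

R = 10, z = 1.5138, p = 0.130070, fail to reject H0.


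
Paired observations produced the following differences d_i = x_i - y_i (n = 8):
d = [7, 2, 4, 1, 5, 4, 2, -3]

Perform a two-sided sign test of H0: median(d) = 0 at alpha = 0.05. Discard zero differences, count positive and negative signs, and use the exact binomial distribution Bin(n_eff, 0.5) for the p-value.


Step 1: Discard zero differences. Original n = 8; n_eff = number of nonzero differences = 8.
Nonzero differences (with sign): +7, +2, +4, +1, +5, +4, +2, -3
Step 2: Count signs: positive = 7, negative = 1.
Step 3: Under H0: P(positive) = 0.5, so the number of positives S ~ Bin(8, 0.5).
Step 4: Two-sided exact p-value = sum of Bin(8,0.5) probabilities at or below the observed probability = 0.070312.
Step 5: alpha = 0.05. fail to reject H0.

n_eff = 8, pos = 7, neg = 1, p = 0.070312, fail to reject H0.


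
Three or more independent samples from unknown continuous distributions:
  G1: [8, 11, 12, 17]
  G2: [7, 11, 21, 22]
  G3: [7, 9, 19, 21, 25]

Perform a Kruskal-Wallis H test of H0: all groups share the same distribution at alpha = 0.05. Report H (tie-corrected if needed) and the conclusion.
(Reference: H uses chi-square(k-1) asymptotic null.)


Step 1: Combine all N = 13 observations and assign midranks.
sorted (value, group, rank): (7,G2,1.5), (7,G3,1.5), (8,G1,3), (9,G3,4), (11,G1,5.5), (11,G2,5.5), (12,G1,7), (17,G1,8), (19,G3,9), (21,G2,10.5), (21,G3,10.5), (22,G2,12), (25,G3,13)
Step 2: Sum ranks within each group.
R_1 = 23.5 (n_1 = 4)
R_2 = 29.5 (n_2 = 4)
R_3 = 38 (n_3 = 5)
Step 3: H = 12/(N(N+1)) * sum(R_i^2/n_i) - 3(N+1)
     = 12/(13*14) * (23.5^2/4 + 29.5^2/4 + 38^2/5) - 3*14
     = 0.065934 * 644.425 - 42
     = 0.489560.
Step 4: Ties present; correction factor C = 1 - 18/(13^3 - 13) = 0.991758. Corrected H = 0.489560 / 0.991758 = 0.493629.
Step 5: Under H0, H ~ chi^2(2); p-value = 0.781286.
Step 6: alpha = 0.05. fail to reject H0.

H = 0.4936, df = 2, p = 0.781286, fail to reject H0.


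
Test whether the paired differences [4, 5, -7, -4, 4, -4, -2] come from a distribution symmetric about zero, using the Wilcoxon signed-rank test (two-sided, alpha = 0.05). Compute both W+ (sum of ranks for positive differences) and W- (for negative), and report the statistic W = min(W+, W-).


Step 1: Drop any zero differences (none here) and take |d_i|.
|d| = [4, 5, 7, 4, 4, 4, 2]
Step 2: Midrank |d_i| (ties get averaged ranks).
ranks: |4|->3.5, |5|->6, |7|->7, |4|->3.5, |4|->3.5, |4|->3.5, |2|->1
Step 3: Attach original signs; sum ranks with positive sign and with negative sign.
W+ = 3.5 + 6 + 3.5 = 13
W- = 7 + 3.5 + 3.5 + 1 = 15
(Check: W+ + W- = 28 should equal n(n+1)/2 = 28.)
Step 4: Test statistic W = min(W+, W-) = 13.
Step 5: Ties in |d|, so use the tie-corrected normal approximation.
        E[W] = n(n+1)/4 = 7*8/4 = 14.
        Tie groups: |d|=4 (t=4); sum(t^3 - t) = 60.
        Var[W] = n(n+1)(2n+1)/24 - sum(t^3-t)/48 = 840/24 - 60/48 = 33.75.
        z = (W - E[W]) / sqrt(Var[W]) = (13 - 14) / 5.8095 = -0.1721.
        Two-sided p = 2*Phi(z) = 0.863333.
Step 6: alpha = 0.05. fail to reject H0.

W+ = 13, W- = 15, W = min = 13, p = 0.863333, fail to reject H0.


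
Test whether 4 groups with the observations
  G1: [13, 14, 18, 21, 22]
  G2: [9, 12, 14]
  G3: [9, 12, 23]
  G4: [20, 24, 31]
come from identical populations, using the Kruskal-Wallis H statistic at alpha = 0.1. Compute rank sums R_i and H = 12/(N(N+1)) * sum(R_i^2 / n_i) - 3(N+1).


Step 1: Combine all N = 14 observations and assign midranks.
sorted (value, group, rank): (9,G2,1.5), (9,G3,1.5), (12,G2,3.5), (12,G3,3.5), (13,G1,5), (14,G1,6.5), (14,G2,6.5), (18,G1,8), (20,G4,9), (21,G1,10), (22,G1,11), (23,G3,12), (24,G4,13), (31,G4,14)
Step 2: Sum ranks within each group.
R_1 = 40.5 (n_1 = 5)
R_2 = 11.5 (n_2 = 3)
R_3 = 17 (n_3 = 3)
R_4 = 36 (n_4 = 3)
Step 3: H = 12/(N(N+1)) * sum(R_i^2/n_i) - 3(N+1)
     = 12/(14*15) * (40.5^2/5 + 11.5^2/3 + 17^2/3 + 36^2/3) - 3*15
     = 0.057143 * 900.467 - 45
     = 6.455238.
Step 4: Ties present; correction factor C = 1 - 18/(14^3 - 14) = 0.993407. Corrected H = 6.455238 / 0.993407 = 6.498083.
Step 5: Under H0, H ~ chi^2(3); p-value = 0.089738.
Step 6: alpha = 0.1. reject H0.

H = 6.4981, df = 3, p = 0.089738, reject H0.


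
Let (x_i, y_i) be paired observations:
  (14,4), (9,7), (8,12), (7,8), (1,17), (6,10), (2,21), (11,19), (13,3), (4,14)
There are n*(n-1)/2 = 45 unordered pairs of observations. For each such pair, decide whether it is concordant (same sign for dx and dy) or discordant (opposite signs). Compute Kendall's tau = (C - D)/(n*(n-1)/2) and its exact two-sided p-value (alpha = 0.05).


Step 1: Enumerate the 45 unordered pairs (i,j) with i<j and classify each by sign(x_j-x_i) * sign(y_j-y_i).
  (1,2):dx=-5,dy=+3->D; (1,3):dx=-6,dy=+8->D; (1,4):dx=-7,dy=+4->D; (1,5):dx=-13,dy=+13->D
  (1,6):dx=-8,dy=+6->D; (1,7):dx=-12,dy=+17->D; (1,8):dx=-3,dy=+15->D; (1,9):dx=-1,dy=-1->C
  (1,10):dx=-10,dy=+10->D; (2,3):dx=-1,dy=+5->D; (2,4):dx=-2,dy=+1->D; (2,5):dx=-8,dy=+10->D
  (2,6):dx=-3,dy=+3->D; (2,7):dx=-7,dy=+14->D; (2,8):dx=+2,dy=+12->C; (2,9):dx=+4,dy=-4->D
  (2,10):dx=-5,dy=+7->D; (3,4):dx=-1,dy=-4->C; (3,5):dx=-7,dy=+5->D; (3,6):dx=-2,dy=-2->C
  (3,7):dx=-6,dy=+9->D; (3,8):dx=+3,dy=+7->C; (3,9):dx=+5,dy=-9->D; (3,10):dx=-4,dy=+2->D
  (4,5):dx=-6,dy=+9->D; (4,6):dx=-1,dy=+2->D; (4,7):dx=-5,dy=+13->D; (4,8):dx=+4,dy=+11->C
  (4,9):dx=+6,dy=-5->D; (4,10):dx=-3,dy=+6->D; (5,6):dx=+5,dy=-7->D; (5,7):dx=+1,dy=+4->C
  (5,8):dx=+10,dy=+2->C; (5,9):dx=+12,dy=-14->D; (5,10):dx=+3,dy=-3->D; (6,7):dx=-4,dy=+11->D
  (6,8):dx=+5,dy=+9->C; (6,9):dx=+7,dy=-7->D; (6,10):dx=-2,dy=+4->D; (7,8):dx=+9,dy=-2->D
  (7,9):dx=+11,dy=-18->D; (7,10):dx=+2,dy=-7->D; (8,9):dx=+2,dy=-16->D; (8,10):dx=-7,dy=-5->C
  (9,10):dx=-9,dy=+11->D
Step 2: C = 10, D = 35, total pairs = 45.
Step 3: tau = (C - D)/(n(n-1)/2) = (10 - 35)/45 = -0.555556.
Step 4: Exact two-sided p-value (enumerate n! = 3628800 permutations of y under H0): p = 0.028609.
Step 5: alpha = 0.05. reject H0.

tau_b = -0.5556 (C=10, D=35), p = 0.028609, reject H0.


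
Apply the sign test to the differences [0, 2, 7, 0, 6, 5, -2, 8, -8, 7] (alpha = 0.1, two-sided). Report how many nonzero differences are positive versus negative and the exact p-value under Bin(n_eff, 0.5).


Step 1: Discard zero differences. Original n = 10; n_eff = number of nonzero differences = 8.
Nonzero differences (with sign): +2, +7, +6, +5, -2, +8, -8, +7
Step 2: Count signs: positive = 6, negative = 2.
Step 3: Under H0: P(positive) = 0.5, so the number of positives S ~ Bin(8, 0.5).
Step 4: Two-sided exact p-value = sum of Bin(8,0.5) probabilities at or below the observed probability = 0.289062.
Step 5: alpha = 0.1. fail to reject H0.

n_eff = 8, pos = 6, neg = 2, p = 0.289062, fail to reject H0.


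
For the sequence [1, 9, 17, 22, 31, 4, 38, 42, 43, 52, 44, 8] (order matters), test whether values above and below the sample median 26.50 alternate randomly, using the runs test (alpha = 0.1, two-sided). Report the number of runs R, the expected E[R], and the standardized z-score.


Step 1: Compute median = 26.50; label A = above, B = below.
Labels in order: BBBBABAAAAAB  (n_A = 6, n_B = 6)
Step 2: Count runs R = 5.
Step 3: Under H0 (random ordering), E[R] = 2*n_A*n_B/(n_A+n_B) + 1 = 2*6*6/12 + 1 = 7.0000.
        Var[R] = 2*n_A*n_B*(2*n_A*n_B - n_A - n_B) / ((n_A+n_B)^2 * (n_A+n_B-1)) = 4320/1584 = 2.7273.
        SD[R] = 1.6514.
Step 4: Continuity-corrected z = (R + 0.5 - E[R]) / SD[R] = (5 + 0.5 - 7.0000) / 1.6514 = -0.9083.
Step 5: Two-sided p-value via normal approximation = 2*(1 - Phi(|z|)) = 0.363722.
Step 6: alpha = 0.1. fail to reject H0.

R = 5, z = -0.9083, p = 0.363722, fail to reject H0.


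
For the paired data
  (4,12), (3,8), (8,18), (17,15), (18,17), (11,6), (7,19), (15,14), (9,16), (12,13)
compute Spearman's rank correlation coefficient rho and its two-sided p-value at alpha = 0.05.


Step 1: Rank x and y separately (midranks; no ties here).
rank(x): 4->2, 3->1, 8->4, 17->9, 18->10, 11->6, 7->3, 15->8, 9->5, 12->7
rank(y): 12->3, 8->2, 18->9, 15->6, 17->8, 6->1, 19->10, 14->5, 16->7, 13->4
Step 2: d_i = R_x(i) - R_y(i); compute d_i^2.
  (2-3)^2=1, (1-2)^2=1, (4-9)^2=25, (9-6)^2=9, (10-8)^2=4, (6-1)^2=25, (3-10)^2=49, (8-5)^2=9, (5-7)^2=4, (7-4)^2=9
sum(d^2) = 136.
Step 3: rho = 1 - 6*136 / (10*(10^2 - 1)) = 1 - 816/990 = 0.175758.
Step 4: Under H0, t = rho * sqrt((n-2)/(1-rho^2)) = 0.5050 ~ t(8).
Step 5: Two-sided p-value from the t-distribution with 8 df = 0.627188.
Step 6: alpha = 0.05. fail to reject H0.

rho = 0.1758, p = 0.627188, fail to reject H0 at alpha = 0.05.


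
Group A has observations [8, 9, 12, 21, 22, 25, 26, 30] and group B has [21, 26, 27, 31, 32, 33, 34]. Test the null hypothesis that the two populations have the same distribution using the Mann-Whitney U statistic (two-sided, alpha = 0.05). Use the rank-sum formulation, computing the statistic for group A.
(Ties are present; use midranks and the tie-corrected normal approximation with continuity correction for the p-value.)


Step 1: Combine and sort all 15 observations; assign midranks.
sorted (value, group): (8,X), (9,X), (12,X), (21,X), (21,Y), (22,X), (25,X), (26,X), (26,Y), (27,Y), (30,X), (31,Y), (32,Y), (33,Y), (34,Y)
ranks: 8->1, 9->2, 12->3, 21->4.5, 21->4.5, 22->6, 25->7, 26->8.5, 26->8.5, 27->10, 30->11, 31->12, 32->13, 33->14, 34->15
Step 2: Rank sum for X: R1 = 1 + 2 + 3 + 4.5 + 6 + 7 + 8.5 + 11 = 43.
Step 3: U_X = R1 - n1(n1+1)/2 = 43 - 8*9/2 = 43 - 36 = 7.
       U_Y = n1*n2 - U_X = 56 - 7 = 49.
Step 4: Ties are present, so use the tie-corrected normal approximation (with continuity correction) for the p-value.
Step 5: p-value = 0.017470; compare to alpha = 0.05. reject H0.

U_X = 7, p = 0.017470, reject H0 at alpha = 0.05.
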